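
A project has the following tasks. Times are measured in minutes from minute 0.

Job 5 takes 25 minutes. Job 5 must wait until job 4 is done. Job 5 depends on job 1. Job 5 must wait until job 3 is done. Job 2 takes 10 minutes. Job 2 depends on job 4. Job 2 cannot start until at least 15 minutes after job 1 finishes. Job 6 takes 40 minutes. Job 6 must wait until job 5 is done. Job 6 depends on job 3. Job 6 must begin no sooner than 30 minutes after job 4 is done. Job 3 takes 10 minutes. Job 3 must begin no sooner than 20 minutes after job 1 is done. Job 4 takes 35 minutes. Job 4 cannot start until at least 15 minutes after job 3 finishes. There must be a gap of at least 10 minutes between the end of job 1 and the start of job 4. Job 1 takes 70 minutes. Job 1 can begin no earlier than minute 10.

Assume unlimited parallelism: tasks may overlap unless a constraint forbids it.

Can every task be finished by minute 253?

Job 1 waits on its own release at minute 10, so it starts at minute 10 and finishes at 10 + 70 = minute 80.
After job 1 (finishes minute 80, plus 20-minute gap → minute 100), job 3 can start at minute 100 and finishes at minute 110.
Job 4 has to wait for job 3 (finishes minute 110, plus 15-minute gap → minute 125); job 1 (finishes minute 80, plus 10-minute gap → minute 90). The latest of these is minute 125, so job 4 runs minute 125 to 125 + 35 = minute 160.
Job 5 needs all of job 4 (finishes minute 160); job 1 (finishes minute 80); job 3 (finishes minute 110). That puts its earliest start at minute 160; it finishes at 160 + 25 = minute 185.
For job 6: job 5 (finishes minute 185); job 3 (finishes minute 110); job 4 (finishes minute 160, plus 30-minute gap → minute 190). Taking the maximum gives a start of minute 190, and it finishes at 190 + 40 = minute 230.
Job 2 has to wait for job 4 (finishes minute 160); job 1 (finishes minute 80, plus 15-minute gap → minute 95). The latest of these is minute 160, so job 2 runs minute 160 to 160 + 10 = minute 170.
Every task is finished by minute 230, which is no later than the deadline of 253, so the schedule is feasible.

Yes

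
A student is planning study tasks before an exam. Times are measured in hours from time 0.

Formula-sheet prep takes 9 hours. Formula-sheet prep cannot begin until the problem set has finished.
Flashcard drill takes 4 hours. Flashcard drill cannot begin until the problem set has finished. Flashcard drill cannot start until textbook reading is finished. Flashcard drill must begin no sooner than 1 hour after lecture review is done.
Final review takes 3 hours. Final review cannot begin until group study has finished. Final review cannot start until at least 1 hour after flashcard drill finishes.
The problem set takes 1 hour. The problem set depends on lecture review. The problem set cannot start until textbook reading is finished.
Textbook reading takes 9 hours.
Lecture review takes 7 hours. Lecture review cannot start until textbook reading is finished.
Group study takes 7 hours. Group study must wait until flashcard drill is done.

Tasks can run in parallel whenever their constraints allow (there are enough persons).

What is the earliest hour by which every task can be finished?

Textbook reading can start immediately at hour 0; it finishes at hour 9.
Lecture review waits on textbook reading (finishes hour 9), so it starts at hour 9 and finishes at 9 + 7 = hour 16.
The problem set has to wait for lecture review (finishes hour 16); textbook reading (finishes hour 9). The latest of these is hour 16, so the problem set runs hour 16 to 16 + 1 = hour 17.
After the problem set (finishes hour 17), formula-sheet prep can start at hour 17 and finishes at hour 26.
Flashcard drill has to wait for the problem set (finishes hour 17); textbook reading (finishes hour 9); lecture review (finishes hour 16, plus 1-hour gap → hour 17). The latest of these is hour 17, so flashcard drill runs hour 17 to 17 + 4 = hour 21.
Group study waits on flashcard drill (finishes hour 21), so it starts at hour 21 and finishes at 21 + 7 = hour 28.
For final review: group study (finishes hour 28); flashcard drill (finishes hour 21, plus 1-hour gap → hour 22). Taking the maximum gives a start of hour 28, and it finishes at 28 + 3 = hour 31.
All tasks are finished once the last one completes. Finish times: Textbook reading at 9, Lecture review at 16, The problem set at 17, Flashcard drill at 21, Group study at 28, Formula-sheet prep at 26, Final review at 31. The latest is hour 31.

31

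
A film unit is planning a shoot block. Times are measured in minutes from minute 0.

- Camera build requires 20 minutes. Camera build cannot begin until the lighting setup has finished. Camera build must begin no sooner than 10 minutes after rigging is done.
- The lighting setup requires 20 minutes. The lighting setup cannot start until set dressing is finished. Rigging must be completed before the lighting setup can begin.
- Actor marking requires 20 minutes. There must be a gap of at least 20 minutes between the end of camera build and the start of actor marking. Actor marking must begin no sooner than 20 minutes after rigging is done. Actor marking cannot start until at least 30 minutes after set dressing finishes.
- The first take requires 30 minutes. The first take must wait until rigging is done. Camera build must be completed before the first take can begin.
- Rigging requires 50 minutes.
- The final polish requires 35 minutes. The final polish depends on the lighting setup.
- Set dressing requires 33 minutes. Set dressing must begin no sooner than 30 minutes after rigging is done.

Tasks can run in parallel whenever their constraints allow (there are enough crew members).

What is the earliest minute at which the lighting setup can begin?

113

Rigging has no prerequisites, so it starts at minute 0 and finishes at minute 50.
Set dressing waits on rigging (finishes minute 50, plus 30-minute gap → minute 80), so it starts at minute 80 and finishes at 80 + 33 = minute 113.
The lighting setup waits on set dressing (finishes minute 113); rigging (finishes minute 50). The latest of these is minute 113, which is the earliest the lighting setup can start.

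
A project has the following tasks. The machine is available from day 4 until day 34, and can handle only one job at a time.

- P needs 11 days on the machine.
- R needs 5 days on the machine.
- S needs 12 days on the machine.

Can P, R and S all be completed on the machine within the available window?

Yes

The machine window is 34 − 4 = 30 days.
Running back to back, the jobs need 11 + 5 + 12 = 28 days on the machine.
Since 28 ≤ 30, they fit within the window.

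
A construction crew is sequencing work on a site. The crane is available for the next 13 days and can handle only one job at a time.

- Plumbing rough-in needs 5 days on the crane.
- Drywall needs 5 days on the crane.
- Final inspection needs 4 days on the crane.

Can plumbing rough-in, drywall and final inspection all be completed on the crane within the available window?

Running back to back, the jobs need 5 + 5 + 4 = 14 days on the crane.
Since 14 > 13, they cannot all fit.

No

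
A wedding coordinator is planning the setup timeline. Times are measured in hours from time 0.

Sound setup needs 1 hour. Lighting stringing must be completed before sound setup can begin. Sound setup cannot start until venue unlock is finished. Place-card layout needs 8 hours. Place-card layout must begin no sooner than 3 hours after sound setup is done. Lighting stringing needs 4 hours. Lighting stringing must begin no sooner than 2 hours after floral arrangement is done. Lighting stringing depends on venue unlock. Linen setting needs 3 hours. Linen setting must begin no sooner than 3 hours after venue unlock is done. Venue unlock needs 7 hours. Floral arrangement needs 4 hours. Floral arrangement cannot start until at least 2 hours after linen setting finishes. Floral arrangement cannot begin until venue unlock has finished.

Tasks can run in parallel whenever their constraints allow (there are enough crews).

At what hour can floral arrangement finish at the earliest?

Venue unlock has no prerequisites, so it starts at hour 0 and finishes at hour 7.
Linen setting waits on venue unlock (finishes hour 7, plus 3-hour gap → hour 10), so it starts at hour 10 and finishes at 10 + 3 = hour 13.
Floral arrangement needs all of linen setting (finishes hour 13, plus 2-hour gap → hour 15); venue unlock (finishes hour 7). That puts its earliest start at hour 15; it finishes at 15 + 4 = hour 19.

19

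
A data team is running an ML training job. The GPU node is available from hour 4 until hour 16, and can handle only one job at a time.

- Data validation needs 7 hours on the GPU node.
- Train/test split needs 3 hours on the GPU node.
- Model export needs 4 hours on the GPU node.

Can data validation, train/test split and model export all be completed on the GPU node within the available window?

No

The GPU node window is 16 − 4 = 12 hours.
Running back to back, the jobs need 7 + 3 + 4 = 14 hours on the GPU node.
Since 14 > 12, they cannot all fit.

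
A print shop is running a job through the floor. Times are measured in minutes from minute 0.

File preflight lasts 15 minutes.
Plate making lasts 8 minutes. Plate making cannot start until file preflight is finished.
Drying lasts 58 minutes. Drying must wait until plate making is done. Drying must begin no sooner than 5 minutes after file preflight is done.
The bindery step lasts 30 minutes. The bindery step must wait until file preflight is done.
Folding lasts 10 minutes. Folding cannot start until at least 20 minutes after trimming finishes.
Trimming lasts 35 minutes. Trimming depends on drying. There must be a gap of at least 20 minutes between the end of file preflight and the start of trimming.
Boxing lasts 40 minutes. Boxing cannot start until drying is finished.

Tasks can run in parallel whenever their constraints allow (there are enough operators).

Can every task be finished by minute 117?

No

File preflight can start immediately at minute 0; it finishes at minute 15.
After file preflight (finishes minute 15), the bindery step can start at minute 15 and finishes at minute 45.
Plate making waits on file preflight (finishes minute 15), so it starts at minute 15 and finishes at 15 + 8 = minute 23.
Drying has to wait for plate making (finishes minute 23); file preflight (finishes minute 15, plus 5-minute gap → minute 20). The latest of these is minute 23, so drying runs minute 23 to 23 + 58 = minute 81.
After drying (finishes minute 81), boxing can start at minute 81 and finishes at minute 121.
For trimming: drying (finishes minute 81); file preflight (finishes minute 15, plus 20-minute gap → minute 35). Taking the maximum gives a start of minute 81, and it finishes at 81 + 35 = minute 116.
Folding cannot begin until trimming (finishes minute 116, plus 20-minute gap → minute 136). It runs from minute 136 to 136 + 10 = minute 146.
The earliest everything can be done is minute 146, which is after the deadline of 117, so it is not possible.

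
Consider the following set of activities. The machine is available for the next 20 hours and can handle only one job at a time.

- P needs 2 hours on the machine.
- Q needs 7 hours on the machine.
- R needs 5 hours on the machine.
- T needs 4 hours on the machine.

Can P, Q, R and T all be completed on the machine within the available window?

Yes

Running back to back, the jobs need 2 + 7 + 5 + 4 = 18 hours on the machine.
Since 18 ≤ 20, they fit within the window.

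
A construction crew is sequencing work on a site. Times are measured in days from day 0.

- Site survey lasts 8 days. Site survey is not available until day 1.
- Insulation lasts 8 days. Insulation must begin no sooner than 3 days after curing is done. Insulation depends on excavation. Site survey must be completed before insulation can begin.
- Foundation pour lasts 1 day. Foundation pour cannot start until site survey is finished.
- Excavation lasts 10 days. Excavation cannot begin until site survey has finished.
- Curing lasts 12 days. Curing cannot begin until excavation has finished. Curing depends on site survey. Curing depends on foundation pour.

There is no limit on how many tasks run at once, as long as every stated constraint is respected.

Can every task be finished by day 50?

Yes

Site survey waits on its own release at day 1, so it starts at day 1 and finishes at 1 + 8 = day 9.
After site survey (finishes day 9), foundation pour can start at day 9 and finishes at day 10.
Excavation cannot begin until site survey (finishes day 9). It runs from day 9 to 9 + 10 = day 19.
Curing has to wait for excavation (finishes day 19); site survey (finishes day 9); foundation pour (finishes day 10). The latest of these is day 19, so curing runs day 19 to 19 + 12 = day 31.
Insulation has to wait for curing (finishes day 31, plus 3-day gap → day 34); excavation (finishes day 19); site survey (finishes day 9). The latest of these is day 34, so insulation runs day 34 to 34 + 8 = day 42.
Every task is finished by day 42, which is no later than the deadline of 50, so the schedule is feasible.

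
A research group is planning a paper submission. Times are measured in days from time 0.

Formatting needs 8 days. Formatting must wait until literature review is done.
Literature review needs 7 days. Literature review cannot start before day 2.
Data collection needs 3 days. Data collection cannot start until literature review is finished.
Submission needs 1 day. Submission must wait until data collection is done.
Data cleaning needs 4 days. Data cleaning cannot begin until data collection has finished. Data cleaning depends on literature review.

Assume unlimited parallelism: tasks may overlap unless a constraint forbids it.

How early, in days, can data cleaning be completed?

16

Literature review cannot begin until its own release at day 2. It runs from day 2 to 2 + 7 = day 9.
After literature review (finishes day 9), data collection can start at day 9 and finishes at day 12.
Data cleaning needs all of data collection (finishes day 12); literature review (finishes day 9). That puts its earliest start at day 12; it finishes at 12 + 4 = day 16.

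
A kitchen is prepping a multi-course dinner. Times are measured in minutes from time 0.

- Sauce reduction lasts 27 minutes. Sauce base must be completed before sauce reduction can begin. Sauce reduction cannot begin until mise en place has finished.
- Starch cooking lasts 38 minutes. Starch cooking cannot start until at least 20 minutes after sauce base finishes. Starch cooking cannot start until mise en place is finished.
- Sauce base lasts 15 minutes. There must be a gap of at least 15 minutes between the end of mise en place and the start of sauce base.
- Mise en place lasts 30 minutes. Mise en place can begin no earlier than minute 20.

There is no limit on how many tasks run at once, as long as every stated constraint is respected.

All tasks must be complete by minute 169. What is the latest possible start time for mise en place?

51

Sauce reduction must finish by minute 169; it takes 27 minutes, so it must start by 169 − 27 = minute 142.
Starch cooking has no dependents, so it just needs to finish by minute 169. Starting by 169 − 38 = minute 131 achieves that.
Sauce base has several dependents: sauce reduction (must start by minute 142); starch cooking (must start by minute 131, minus 20-minute gap → minute 111). The earliest of those limits is minute 111, so sauce base must start by 111 − 15 = minute 96.
For mise en place: sauce base (must start by minute 96, minus 15-minute gap → minute 81); sauce reduction (must start by minute 142); starch cooking (must start by minute 131). The most restrictive is minute 81; with a 30-minute duration, mise en place must start by minute 51.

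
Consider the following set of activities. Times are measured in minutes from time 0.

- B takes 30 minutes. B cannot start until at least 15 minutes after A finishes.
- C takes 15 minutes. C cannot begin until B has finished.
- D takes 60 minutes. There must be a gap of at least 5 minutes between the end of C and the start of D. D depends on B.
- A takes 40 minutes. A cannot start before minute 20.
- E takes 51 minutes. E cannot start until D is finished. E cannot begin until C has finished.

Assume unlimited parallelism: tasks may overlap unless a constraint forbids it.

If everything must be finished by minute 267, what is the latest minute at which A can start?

51

To finish by minute 267, E (duration 51) must start no later than minute 216.
Since E (must start by minute 216) depends on it, D must finish by minute 216. Backing off its 60-minute duration gives a latest start of minute 156.
C has several dependents: D (must start by minute 156, minus 5-minute gap → minute 151); E (must start by minute 216). The earliest of those limits is minute 151, so C must start by 151 − 15 = minute 136.
B must finish in time for C (must start by minute 136); D (must start by minute 156). The tightest is minute 136, so B must start by 136 − 30 = minute 106.
A feeds into B (must start by minute 106, minus 15-minute gap → minute 91); so A must finish by minute 91 and therefore start by minute 51.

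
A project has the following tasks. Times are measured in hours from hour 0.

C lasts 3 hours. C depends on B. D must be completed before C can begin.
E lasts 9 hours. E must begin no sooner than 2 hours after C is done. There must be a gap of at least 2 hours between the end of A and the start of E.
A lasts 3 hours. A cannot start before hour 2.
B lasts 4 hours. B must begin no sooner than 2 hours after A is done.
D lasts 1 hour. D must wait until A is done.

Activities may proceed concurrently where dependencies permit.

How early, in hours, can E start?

After its own release at hour 2, A can start at hour 2 and finishes at hour 5.
D cannot begin until A (finishes hour 5). It runs from hour 5 to 5 + 1 = hour 6.
After A (finishes hour 5, plus 2-hour gap → hour 7), B can start at hour 7 and finishes at hour 11.
C needs all of B (finishes hour 11); D (finishes hour 6). That puts its earliest start at hour 11; it finishes at 11 + 3 = hour 14.
E waits on C (finishes hour 14, plus 2-hour gap → hour 16); A (finishes hour 5, plus 2-hour gap → hour 7). The latest of these is hour 16, which is the earliest E can start.

16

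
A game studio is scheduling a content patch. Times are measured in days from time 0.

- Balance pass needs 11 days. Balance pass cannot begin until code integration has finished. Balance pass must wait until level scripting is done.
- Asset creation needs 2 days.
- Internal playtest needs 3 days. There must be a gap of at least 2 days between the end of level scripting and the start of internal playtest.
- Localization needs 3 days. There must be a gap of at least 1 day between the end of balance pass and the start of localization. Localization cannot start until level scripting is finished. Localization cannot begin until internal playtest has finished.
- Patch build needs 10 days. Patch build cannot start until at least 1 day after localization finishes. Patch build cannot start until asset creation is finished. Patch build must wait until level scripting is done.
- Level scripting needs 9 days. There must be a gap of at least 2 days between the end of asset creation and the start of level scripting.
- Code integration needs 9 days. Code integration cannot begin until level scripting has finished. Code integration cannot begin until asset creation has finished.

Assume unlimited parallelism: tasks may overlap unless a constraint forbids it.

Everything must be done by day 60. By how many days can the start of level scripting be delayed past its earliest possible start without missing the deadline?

12

Nothing blocks asset creation, so it runs from day 0 to day 2.
Level scripting cannot begin until asset creation (finishes day 2, plus 2-day gap → day 4). It runs from day 4 to 4 + 9 = day 13.

Working backward from the deadline:
To finish by day 60, patch build (duration 10) must start no later than day 50.
Localization must finish before patch build (must start by day 50, minus 1-day gap → day 49). With a 3-day duration, localization must start by 49 − 3 = day 46.
Since localization (must start by day 46, minus 1-day gap → day 45) depends on it, balance pass must finish by day 45. Backing off its 11-day duration gives a latest start of day 34.
Code integration has to be done before balance pass (must start by day 34). That means finishing by day 34, i.e. starting by 34 − 9 = day 25.
Internal playtest must finish before localization (must start by day 46). With a 3-day duration, internal playtest must start by 46 − 3 = day 43.
Level scripting must finish in time for code integration (must start by day 25); internal playtest (must start by day 43, minus 2-day gap → day 41); balance pass (must start by day 34); localization (must start by day 46); patch build (must start by day 50). The tightest is day 25, so level scripting must start by 25 − 9 = day 16.
So level scripting can start as early as day 4 and as late as day 16, giving 16 − 4 = 12 days of slack.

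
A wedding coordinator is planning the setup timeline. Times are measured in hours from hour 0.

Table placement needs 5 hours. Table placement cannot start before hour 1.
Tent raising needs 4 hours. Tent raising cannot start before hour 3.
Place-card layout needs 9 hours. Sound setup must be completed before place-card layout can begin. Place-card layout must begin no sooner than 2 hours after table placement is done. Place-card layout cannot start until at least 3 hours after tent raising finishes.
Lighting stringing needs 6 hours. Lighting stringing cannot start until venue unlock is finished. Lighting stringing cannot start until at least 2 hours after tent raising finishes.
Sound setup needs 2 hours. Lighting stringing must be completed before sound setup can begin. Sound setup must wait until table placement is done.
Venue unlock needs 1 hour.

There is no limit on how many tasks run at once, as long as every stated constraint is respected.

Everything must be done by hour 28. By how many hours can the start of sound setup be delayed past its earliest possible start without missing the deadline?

Table placement waits on its own release at hour 1, so it starts at hour 1 and finishes at 1 + 5 = hour 6.
Tent raising cannot begin until its own release at hour 3. It runs from hour 3 to 3 + 4 = hour 7.
Venue unlock has no prerequisites, so it starts at hour 0 and finishes at hour 1.
Lighting stringing has to wait for venue unlock (finishes hour 1); tent raising (finishes hour 7, plus 2-hour gap → hour 9). The latest of these is hour 9, so lighting stringing runs hour 9 to 9 + 6 = hour 15.
For sound setup: lighting stringing (finishes hour 15); table placement (finishes hour 6). Taking the maximum gives a start of hour 15, and it finishes at 15 + 2 = hour 17.

Working backward from the deadline:
Nothing follows place-card layout; the deadline of hour 28 is its only limit. It must start by 28 − 9 = hour 19.
Since place-card layout (must start by hour 19) depends on it, sound setup must finish by hour 19. Backing off its 2-hour duration gives a latest start of hour 17.
So sound setup can start as early as hour 15 and as late as hour 17, giving 17 − 15 = 2 hours of slack.

2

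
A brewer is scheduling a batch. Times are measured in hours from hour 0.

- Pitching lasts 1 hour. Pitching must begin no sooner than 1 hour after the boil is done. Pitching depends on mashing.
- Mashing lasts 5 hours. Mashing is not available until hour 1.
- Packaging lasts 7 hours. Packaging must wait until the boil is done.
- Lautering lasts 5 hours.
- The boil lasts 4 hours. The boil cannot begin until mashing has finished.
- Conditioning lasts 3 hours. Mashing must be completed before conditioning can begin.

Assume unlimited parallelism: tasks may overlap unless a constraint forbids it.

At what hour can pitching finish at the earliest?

12

After its own release at hour 1, mashing can start at hour 1 and finishes at hour 6.
After mashing (finishes hour 6), the boil can start at hour 6 and finishes at hour 10.
For pitching: the boil (finishes hour 10, plus 1-hour gap → hour 11); mashing (finishes hour 6). Taking the maximum gives a start of hour 11, and it finishes at 11 + 1 = hour 12.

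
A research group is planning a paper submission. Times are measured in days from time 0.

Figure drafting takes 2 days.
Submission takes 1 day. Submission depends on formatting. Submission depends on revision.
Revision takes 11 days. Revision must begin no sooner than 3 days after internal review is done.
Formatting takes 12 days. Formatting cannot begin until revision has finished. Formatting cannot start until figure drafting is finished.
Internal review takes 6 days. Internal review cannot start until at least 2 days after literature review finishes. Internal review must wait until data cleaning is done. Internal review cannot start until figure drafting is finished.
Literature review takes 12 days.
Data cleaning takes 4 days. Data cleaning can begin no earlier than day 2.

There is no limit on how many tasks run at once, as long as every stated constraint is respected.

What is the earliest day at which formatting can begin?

34

Figure drafting can start immediately at day 0; it finishes at day 2.
Data cleaning cannot begin until its own release at day 2. It runs from day 2 to 2 + 4 = day 6.
Nothing blocks literature review, so it runs from day 0 to day 12.
Internal review cannot start until literature review (finishes day 12, plus 2-day gap → day 14); data cleaning (finishes day 6); figure drafting (finishes day 2). The controlling bound is day 14, so internal review finishes at 14 + 6 = day 20.
Revision cannot begin until internal review (finishes day 20, plus 3-day gap → day 23). It runs from day 23 to 23 + 11 = day 34.
Formatting waits on revision (finishes day 34); figure drafting (finishes day 2). The latest of these is day 34, which is the earliest formatting can start.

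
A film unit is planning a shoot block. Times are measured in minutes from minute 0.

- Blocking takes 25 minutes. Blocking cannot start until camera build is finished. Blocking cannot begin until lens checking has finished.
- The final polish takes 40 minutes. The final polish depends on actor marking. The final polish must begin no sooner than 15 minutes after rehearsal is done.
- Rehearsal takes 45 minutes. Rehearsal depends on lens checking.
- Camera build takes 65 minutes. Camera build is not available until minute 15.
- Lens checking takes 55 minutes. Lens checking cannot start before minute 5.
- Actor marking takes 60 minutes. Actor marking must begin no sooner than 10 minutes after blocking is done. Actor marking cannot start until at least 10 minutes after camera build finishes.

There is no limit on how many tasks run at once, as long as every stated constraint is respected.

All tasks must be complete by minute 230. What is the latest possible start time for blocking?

The final polish has no dependents, so it just needs to finish by minute 230. Starting by 230 − 40 = minute 190 achieves that.
Actor marking must finish before the final polish (must start by minute 190). With a 60-minute duration, actor marking must start by 190 − 60 = minute 130.
Blocking has to be done before actor marking (must start by minute 130, minus 10-minute gap → minute 120). That means finishing by minute 120, i.e. starting by 120 − 25 = minute 95.

95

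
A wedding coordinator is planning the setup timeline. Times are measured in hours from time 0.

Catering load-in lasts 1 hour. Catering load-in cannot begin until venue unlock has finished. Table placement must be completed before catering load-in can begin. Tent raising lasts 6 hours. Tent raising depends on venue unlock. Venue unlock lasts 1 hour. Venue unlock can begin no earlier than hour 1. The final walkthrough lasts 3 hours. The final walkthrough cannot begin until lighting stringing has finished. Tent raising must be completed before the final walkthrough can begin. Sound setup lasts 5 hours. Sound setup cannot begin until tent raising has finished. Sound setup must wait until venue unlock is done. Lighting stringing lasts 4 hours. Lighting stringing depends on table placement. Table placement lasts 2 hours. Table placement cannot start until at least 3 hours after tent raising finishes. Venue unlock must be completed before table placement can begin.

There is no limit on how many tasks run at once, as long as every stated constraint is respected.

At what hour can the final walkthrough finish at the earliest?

20

Venue unlock cannot begin until its own release at hour 1. It runs from hour 1 to 1 + 1 = hour 2.
Tent raising waits on venue unlock (finishes hour 2), so it starts at hour 2 and finishes at 2 + 6 = hour 8.
For table placement: tent raising (finishes hour 8, plus 3-hour gap → hour 11); venue unlock (finishes hour 2). Taking the maximum gives a start of hour 11, and it finishes at 11 + 2 = hour 13.
Lighting stringing waits on table placement (finishes hour 13), so it starts at hour 13 and finishes at 13 + 4 = hour 17.
For the final walkthrough: lighting stringing (finishes hour 17); tent raising (finishes hour 8). Taking the maximum gives a start of hour 17, and it finishes at 17 + 3 = hour 20.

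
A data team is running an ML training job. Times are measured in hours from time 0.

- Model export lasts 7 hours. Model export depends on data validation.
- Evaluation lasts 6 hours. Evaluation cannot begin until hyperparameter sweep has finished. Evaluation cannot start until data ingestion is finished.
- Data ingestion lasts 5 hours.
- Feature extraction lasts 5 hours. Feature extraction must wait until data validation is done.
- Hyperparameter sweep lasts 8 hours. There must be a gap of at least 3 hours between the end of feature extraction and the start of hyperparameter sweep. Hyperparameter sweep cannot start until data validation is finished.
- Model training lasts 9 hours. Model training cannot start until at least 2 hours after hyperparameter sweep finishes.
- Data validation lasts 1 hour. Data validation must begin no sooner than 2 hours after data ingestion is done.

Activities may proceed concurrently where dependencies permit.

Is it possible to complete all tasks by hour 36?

Data ingestion can start immediately at hour 0; it finishes at hour 5.
After data ingestion (finishes hour 5, plus 2-hour gap → hour 7), data validation can start at hour 7 and finishes at hour 8.
Model export cannot begin until data validation (finishes hour 8). It runs from hour 8 to 8 + 7 = hour 15.
After data validation (finishes hour 8), feature extraction can start at hour 8 and finishes at hour 13.
Hyperparameter sweep has to wait for feature extraction (finishes hour 13, plus 3-hour gap → hour 16); data validation (finishes hour 8). The latest of these is hour 16, so hyperparameter sweep runs hour 16 to 16 + 8 = hour 24.
Evaluation has to wait for hyperparameter sweep (finishes hour 24); data ingestion (finishes hour 5). The latest of these is hour 24, so evaluation runs hour 24 to 24 + 6 = hour 30.
Model training waits on hyperparameter sweep (finishes hour 24, plus 2-hour gap → hour 26), so it starts at hour 26 and finishes at 26 + 9 = hour 35.
Every task is finished by hour 35, which is no later than the deadline of 36, so the schedule is feasible.

Yes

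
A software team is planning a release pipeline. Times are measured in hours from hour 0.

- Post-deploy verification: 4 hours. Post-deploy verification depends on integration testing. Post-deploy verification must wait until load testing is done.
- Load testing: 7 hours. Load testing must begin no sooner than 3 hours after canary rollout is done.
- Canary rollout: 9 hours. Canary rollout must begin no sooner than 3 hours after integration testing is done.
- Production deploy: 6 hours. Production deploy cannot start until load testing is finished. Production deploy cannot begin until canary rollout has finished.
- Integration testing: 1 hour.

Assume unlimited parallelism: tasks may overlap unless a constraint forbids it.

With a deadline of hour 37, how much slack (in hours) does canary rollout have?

Integration testing has no prerequisites, so it starts at hour 0 and finishes at hour 1.
After integration testing (finishes hour 1, plus 3-hour gap → hour 4), canary rollout can start at hour 4 and finishes at hour 13.

Working backward from the deadline:
Production deploy must finish by hour 37; it takes 6 hours, so it must start by 37 − 6 = hour 31.
Nothing follows post-deploy verification; the deadline of hour 37 is its only limit. It must start by 37 − 4 = hour 33.
For load testing: production deploy (must start by hour 31); post-deploy verification (must start by hour 33). The most restrictive is hour 31; with a 7-hour duration, load testing must start by hour 24.
Canary rollout must finish in time for load testing (must start by hour 24, minus 3-hour gap → hour 21); production deploy (must start by hour 31). The tightest is hour 21, so canary rollout must start by 21 − 9 = hour 12.
So canary rollout can start as early as hour 4 and as late as hour 12, giving 12 − 4 = 8 hours of slack.

8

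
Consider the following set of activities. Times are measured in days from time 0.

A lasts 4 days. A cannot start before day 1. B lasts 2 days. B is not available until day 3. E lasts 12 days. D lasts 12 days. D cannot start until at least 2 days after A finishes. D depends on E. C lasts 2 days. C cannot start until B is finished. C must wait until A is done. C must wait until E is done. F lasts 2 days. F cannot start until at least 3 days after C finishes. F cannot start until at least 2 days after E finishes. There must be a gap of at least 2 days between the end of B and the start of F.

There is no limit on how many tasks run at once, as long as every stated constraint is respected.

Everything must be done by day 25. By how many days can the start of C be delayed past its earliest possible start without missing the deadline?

6

E has no prerequisites, so it starts at day 0 and finishes at day 12.
B cannot begin until its own release at day 3. It runs from day 3 to 3 + 2 = day 5.
After its own release at day 1, A can start at day 1 and finishes at day 5.
C cannot start until B (finishes day 5); A (finishes day 5); E (finishes day 12). The controlling bound is day 12, so C finishes at 12 + 2 = day 14.

Working backward from the deadline:
F must finish by day 25; it takes 2 days, so it must start by 25 − 2 = day 23.
C has to be done before F (must start by day 23, minus 3-day gap → day 20). That means finishing by day 20, i.e. starting by 20 − 2 = day 18.
So C can start as early as day 12 and as late as day 18, giving 18 − 12 = 6 days of slack.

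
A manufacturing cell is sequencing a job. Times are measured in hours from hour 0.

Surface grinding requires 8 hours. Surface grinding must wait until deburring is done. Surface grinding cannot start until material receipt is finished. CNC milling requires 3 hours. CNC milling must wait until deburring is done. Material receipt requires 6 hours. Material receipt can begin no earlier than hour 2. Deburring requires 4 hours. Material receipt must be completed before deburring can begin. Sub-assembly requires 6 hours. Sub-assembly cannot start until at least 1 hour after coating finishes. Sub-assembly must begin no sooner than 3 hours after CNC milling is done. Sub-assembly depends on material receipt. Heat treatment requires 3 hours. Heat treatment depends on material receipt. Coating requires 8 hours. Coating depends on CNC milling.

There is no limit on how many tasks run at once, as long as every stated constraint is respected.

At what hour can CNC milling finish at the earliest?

15

Material receipt waits on its own release at hour 2, so it starts at hour 2 and finishes at 2 + 6 = hour 8.
After material receipt (finishes hour 8), deburring can start at hour 8 and finishes at hour 12.
After deburring (finishes hour 12), CNC milling can start at hour 12 and finishes at hour 15.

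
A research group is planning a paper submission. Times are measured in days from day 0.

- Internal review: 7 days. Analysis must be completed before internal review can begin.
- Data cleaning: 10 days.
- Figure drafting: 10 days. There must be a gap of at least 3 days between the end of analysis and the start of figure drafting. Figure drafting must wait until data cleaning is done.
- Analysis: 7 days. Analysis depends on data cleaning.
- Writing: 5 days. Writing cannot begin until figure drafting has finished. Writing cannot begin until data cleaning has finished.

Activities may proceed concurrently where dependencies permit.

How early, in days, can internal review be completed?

Data cleaning has no prerequisites, so it starts at day 0 and finishes at day 10.
After data cleaning (finishes day 10), analysis can start at day 10 and finishes at day 17.
Internal review cannot begin until analysis (finishes day 17). It runs from day 17 to 17 + 7 = day 24.

24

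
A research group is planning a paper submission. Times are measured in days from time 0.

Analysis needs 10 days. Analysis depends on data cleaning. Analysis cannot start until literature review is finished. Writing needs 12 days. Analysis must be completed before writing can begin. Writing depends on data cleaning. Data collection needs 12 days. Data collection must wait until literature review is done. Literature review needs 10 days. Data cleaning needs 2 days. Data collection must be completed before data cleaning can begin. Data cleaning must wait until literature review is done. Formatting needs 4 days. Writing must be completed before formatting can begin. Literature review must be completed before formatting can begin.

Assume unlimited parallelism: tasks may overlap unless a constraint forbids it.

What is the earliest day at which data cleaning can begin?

22

Nothing blocks literature review, so it runs from day 0 to day 10.
Data collection cannot begin until literature review (finishes day 10). It runs from day 10 to 10 + 12 = day 22.
Data cleaning waits on data collection (finishes day 22); literature review (finishes day 10). The latest of these is day 22, which is the earliest data cleaning can start.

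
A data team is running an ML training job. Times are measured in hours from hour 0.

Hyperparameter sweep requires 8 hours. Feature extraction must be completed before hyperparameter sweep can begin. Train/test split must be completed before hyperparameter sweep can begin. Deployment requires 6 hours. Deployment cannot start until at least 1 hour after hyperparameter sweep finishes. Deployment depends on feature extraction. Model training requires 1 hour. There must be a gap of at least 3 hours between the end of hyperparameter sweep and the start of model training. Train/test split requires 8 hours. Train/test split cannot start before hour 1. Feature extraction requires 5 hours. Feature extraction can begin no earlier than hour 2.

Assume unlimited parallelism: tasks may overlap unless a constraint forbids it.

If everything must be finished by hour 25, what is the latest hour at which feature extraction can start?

Model training has no dependents, so it just needs to finish by hour 25. Starting by 25 − 1 = hour 24 achieves that.
Deployment must finish by hour 25; it takes 6 hours, so it must start by 25 − 6 = hour 19.
For hyperparameter sweep: model training (must start by hour 24, minus 3-hour gap → hour 21); deployment (must start by hour 19, minus 1-hour gap → hour 18). The most restrictive is hour 18; with an 8-hour duration, hyperparameter sweep must start by hour 10.
Feature extraction must finish in time for hyperparameter sweep (must start by hour 10); deployment (must start by hour 19). The tightest is hour 10, so feature extraction must start by 10 − 5 = hour 5.

5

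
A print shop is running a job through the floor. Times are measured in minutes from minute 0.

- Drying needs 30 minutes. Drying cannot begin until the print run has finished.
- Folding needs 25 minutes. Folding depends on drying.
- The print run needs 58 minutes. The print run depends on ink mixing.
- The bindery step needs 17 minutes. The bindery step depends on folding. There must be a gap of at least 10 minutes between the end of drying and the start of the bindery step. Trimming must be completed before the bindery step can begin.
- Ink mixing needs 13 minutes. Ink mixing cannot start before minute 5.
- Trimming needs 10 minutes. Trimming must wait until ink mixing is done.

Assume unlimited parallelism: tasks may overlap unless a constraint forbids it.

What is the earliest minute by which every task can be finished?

148

Ink mixing cannot begin until its own release at minute 5. It runs from minute 5 to 5 + 13 = minute 18.
Trimming waits on ink mixing (finishes minute 18), so it starts at minute 18 and finishes at 18 + 10 = minute 28.
The print run waits on ink mixing (finishes minute 18), so it starts at minute 18 and finishes at 18 + 58 = minute 76.
Drying waits on the print run (finishes minute 76), so it starts at minute 76 and finishes at 76 + 30 = minute 106.
After drying (finishes minute 106), folding can start at minute 106 and finishes at minute 131.
The bindery step needs all of folding (finishes minute 131); drying (finishes minute 106, plus 10-minute gap → minute 116); trimming (finishes minute 28). That puts its earliest start at minute 131; it finishes at 131 + 17 = minute 148.
All tasks are finished once the last one completes. Finish times: Ink mixing at 18, The print run at 76, Drying at 106, Trimming at 28, Folding at 131, The bindery step at 148. The latest is minute 148.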